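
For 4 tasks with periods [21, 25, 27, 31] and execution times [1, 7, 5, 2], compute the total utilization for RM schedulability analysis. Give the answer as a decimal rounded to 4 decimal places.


Compute individual utilizations (exact fractions):
  Task 1: C/T = 1/21 (approx. 0.0476)
  Task 2: C/T = 7/25 (approx. 0.28)
  Task 3: C/T = 5/27 (approx. 0.1852)
  Task 4: C/T = 2/31 (approx. 0.0645)
Total utilization U = 1/21 + 7/25 + 5/27 + 2/31 = 84563/146475
Rounded to 4 decimal places: U = 0.5773
RM (Liu & Layland) bound for 4 tasks = 0.756828; compare with U = 84563/146475 (approx. 0.577320)
U <= bound, so schedulable by RM sufficient condition.

0.5773


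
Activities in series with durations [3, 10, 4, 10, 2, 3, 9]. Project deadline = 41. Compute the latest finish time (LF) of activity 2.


LF(activity 2) = deadline - sum of successor durations
Successors: activities 3 through 7 with durations [4, 10, 2, 3, 9]
Sum of successor durations = 28
LF = 41 - 28 = 13

13


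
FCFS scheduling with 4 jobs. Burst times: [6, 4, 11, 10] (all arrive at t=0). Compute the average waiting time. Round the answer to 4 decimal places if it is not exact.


FCFS order (as given): [6, 4, 11, 10]
Waiting times:
  Job 1: wait = 0
  Job 2: wait = 6
  Job 3: wait = 10
  Job 4: wait = 21
Sum of waiting times = 37
Average waiting time = 37/4 = 9.25

9.25


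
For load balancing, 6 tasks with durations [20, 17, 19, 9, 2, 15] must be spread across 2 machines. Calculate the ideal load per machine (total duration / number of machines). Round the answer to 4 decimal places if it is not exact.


Total processing time = 20 + 17 + 19 + 9 + 2 + 15 = 82
Number of machines = 2
Ideal balanced load = 82 / 2 = 41.0

41.0


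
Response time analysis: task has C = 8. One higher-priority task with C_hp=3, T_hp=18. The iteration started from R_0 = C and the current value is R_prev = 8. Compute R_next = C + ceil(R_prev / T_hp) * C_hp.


R_next = C + ceil(R_prev / T_hp) * C_hp
ceil(8 / 18) = ceil(0.4444) = 1
Interference = 1 * 3 = 3
R_next = 8 + 3 = 11

11


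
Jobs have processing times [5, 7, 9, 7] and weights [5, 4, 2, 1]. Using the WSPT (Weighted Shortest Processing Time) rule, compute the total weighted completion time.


Compute p/w ratios and sort ascending (WSPT): [(5, 5), (7, 4), (9, 2), (7, 1)]
Compute weighted completion times:
  Job (p=5,w=5): C=5, w*C=5*5=25
  Job (p=7,w=4): C=12, w*C=4*12=48
  Job (p=9,w=2): C=21, w*C=2*21=42
  Job (p=7,w=1): C=28, w*C=1*28=28
Total weighted completion time = 143

143


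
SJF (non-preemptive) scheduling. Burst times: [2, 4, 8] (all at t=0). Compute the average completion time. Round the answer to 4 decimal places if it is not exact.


SJF order (ascending): [2, 4, 8]
Completion times:
  Job 1: burst=2, C=2
  Job 2: burst=4, C=6
  Job 3: burst=8, C=14
Average completion = 22/3 = 7.3333

7.3333


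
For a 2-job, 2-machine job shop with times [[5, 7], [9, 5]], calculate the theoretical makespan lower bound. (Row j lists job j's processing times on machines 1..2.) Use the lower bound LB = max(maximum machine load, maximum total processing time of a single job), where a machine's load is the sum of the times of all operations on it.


Machine loads:
  Machine 1: 5 + 9 = 14
  Machine 2: 7 + 5 = 12
Max machine load = 14
Job totals:
  Job 1: 12
  Job 2: 14
Max job total = 14
Lower bound = max(14, 14) = 14

14


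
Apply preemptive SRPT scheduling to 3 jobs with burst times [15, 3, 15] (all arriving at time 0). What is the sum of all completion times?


Since all jobs arrive at t=0, SRPT equals SPT ordering.
SPT order: [3, 15, 15]
Completion times:
  Job 1: p=3, C=3
  Job 2: p=15, C=18
  Job 3: p=15, C=33
Total completion time = 3 + 18 + 33 = 54

54


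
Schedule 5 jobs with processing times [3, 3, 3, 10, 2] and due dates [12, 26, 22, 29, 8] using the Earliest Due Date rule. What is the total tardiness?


Sort by due date (EDD order): [(2, 8), (3, 12), (3, 22), (3, 26), (10, 29)]
Compute completion times and tardiness:
  Job 1: p=2, d=8, C=2, tardiness=max(0,2-8)=0
  Job 2: p=3, d=12, C=5, tardiness=max(0,5-12)=0
  Job 3: p=3, d=22, C=8, tardiness=max(0,8-22)=0
  Job 4: p=3, d=26, C=11, tardiness=max(0,11-26)=0
  Job 5: p=10, d=29, C=21, tardiness=max(0,21-29)=0
Total tardiness = 0

0


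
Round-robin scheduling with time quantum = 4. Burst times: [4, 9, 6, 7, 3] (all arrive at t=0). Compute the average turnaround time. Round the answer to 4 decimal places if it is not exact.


Time quantum = 4
Execution trace:
  J1 runs 4 units, time = 4
  J2 runs 4 units, time = 8
  J3 runs 4 units, time = 12
  J4 runs 4 units, time = 16
  J5 runs 3 units, time = 19
  J2 runs 4 units, time = 23
  J3 runs 2 units, time = 25
  J4 runs 3 units, time = 28
  J2 runs 1 units, time = 29
Finish times: [4, 29, 25, 28, 19]
Average turnaround = 105/5 = 21.0

21.0


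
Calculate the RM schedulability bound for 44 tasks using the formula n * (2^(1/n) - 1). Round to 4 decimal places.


Compute 2^(1/44) = 1.0158780831
Subtract 1: 1.0158780831 - 1 = 0.0158780831
Multiply by n: 44 * 0.0158780831 = 0.6986356564
Round to 4 dp: 0.6986

0.6986


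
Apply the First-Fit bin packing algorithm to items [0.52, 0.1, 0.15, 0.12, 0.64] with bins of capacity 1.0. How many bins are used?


Place items sequentially using First-Fit:
  Item 0.52 -> new Bin 1
  Item 0.1 -> Bin 1 (now 0.62)
  Item 0.15 -> Bin 1 (now 0.77)
  Item 0.12 -> Bin 1 (now 0.89)
  Item 0.64 -> new Bin 2
Total bins used = 2

2


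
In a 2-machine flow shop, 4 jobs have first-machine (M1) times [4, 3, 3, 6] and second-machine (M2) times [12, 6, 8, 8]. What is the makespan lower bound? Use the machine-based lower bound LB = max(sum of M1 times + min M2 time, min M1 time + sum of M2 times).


LB1 = sum(M1 times) + min(M2 times) = 16 + 6 = 22
LB2 = min(M1 times) + sum(M2 times) = 3 + 34 = 37
Lower bound = max(LB1, LB2) = max(22, 37) = 37

37


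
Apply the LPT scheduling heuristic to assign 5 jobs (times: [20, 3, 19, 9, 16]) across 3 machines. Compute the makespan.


Sort jobs in decreasing order (LPT): [20, 19, 16, 9, 3]
Assign each job to the least loaded machine:
  Machine 1: jobs [20], load = 20
  Machine 2: jobs [19, 3], load = 22
  Machine 3: jobs [16, 9], load = 25
Makespan = max load = 25

25


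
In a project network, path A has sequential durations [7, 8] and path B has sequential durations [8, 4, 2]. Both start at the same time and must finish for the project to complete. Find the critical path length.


Path A total = 7 + 8 = 15
Path B total = 8 + 4 + 2 = 14
Critical path = longest path = max(15, 14) = 15

15


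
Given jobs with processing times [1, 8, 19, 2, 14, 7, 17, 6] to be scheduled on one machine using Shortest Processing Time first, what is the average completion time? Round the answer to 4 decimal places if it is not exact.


Sort jobs by processing time (SPT order): [1, 2, 6, 7, 8, 14, 17, 19]
Compute completion times sequentially:
  Job 1: processing = 1, completes at 1
  Job 2: processing = 2, completes at 3
  Job 3: processing = 6, completes at 9
  Job 4: processing = 7, completes at 16
  Job 5: processing = 8, completes at 24
  Job 6: processing = 14, completes at 38
  Job 7: processing = 17, completes at 55
  Job 8: processing = 19, completes at 74
Sum of completion times = 220
Average completion time = 220/8 = 27.5

27.5


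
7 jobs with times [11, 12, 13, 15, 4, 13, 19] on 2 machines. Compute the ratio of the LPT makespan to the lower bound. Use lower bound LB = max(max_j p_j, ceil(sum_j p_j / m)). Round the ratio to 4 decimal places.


LPT order: [19, 15, 13, 13, 12, 11, 4]
Machine loads after assignment: [43, 44]
LPT makespan = 44
Lower bound = max(max_job, ceil(total/2)) = max(19, 44) = 44
Ratio = 44 / 44 = 1.0

1.0


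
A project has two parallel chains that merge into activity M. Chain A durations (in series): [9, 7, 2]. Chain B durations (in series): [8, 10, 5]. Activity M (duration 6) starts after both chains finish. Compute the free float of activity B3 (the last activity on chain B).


ES(B3) = sum of predecessors on chain B = 18
EF(B3) = ES + duration = 18 + 5 = 23
Successor of B3 is M. ES(M) = max(sum(A), sum(B)) = max(18, 23) = 23
Free float = ES(successor) - EF(current) = 23 - 23 = 0

0


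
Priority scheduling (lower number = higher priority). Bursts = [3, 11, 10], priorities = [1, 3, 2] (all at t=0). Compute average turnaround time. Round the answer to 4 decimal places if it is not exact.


Sort by priority (ascending = highest first):
Order: [(1, 3), (2, 10), (3, 11)]
Completion times:
  Priority 1, burst=3, C=3
  Priority 2, burst=10, C=13
  Priority 3, burst=11, C=24
Average turnaround = 40/3 = 13.3333

13.3333


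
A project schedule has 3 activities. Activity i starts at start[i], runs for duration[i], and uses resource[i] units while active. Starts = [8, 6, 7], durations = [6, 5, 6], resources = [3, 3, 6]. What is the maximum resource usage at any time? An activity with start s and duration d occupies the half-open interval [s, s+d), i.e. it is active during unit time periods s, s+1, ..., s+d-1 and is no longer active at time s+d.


Each activity i is active on [start_i, start_i + duration_i).
Compute total resource usage per time slot:
  t=0: active resources = [], total = 0
  t=1: active resources = [], total = 0
  t=2: active resources = [], total = 0
  t=3: active resources = [], total = 0
  t=4: active resources = [], total = 0
  t=5: active resources = [], total = 0
  t=6: active resources = [3], total = 3
  t=7: active resources = [3, 6], total = 9
  t=8: active resources = [3, 3, 6], total = 12
  t=9: active resources = [3, 3, 6], total = 12
  t=10: active resources = [3, 3, 6], total = 12
  t=11: active resources = [3, 6], total = 9
  t=12: active resources = [3, 6], total = 9
  t=13: active resources = [3], total = 3
Peak resource demand = 12

12


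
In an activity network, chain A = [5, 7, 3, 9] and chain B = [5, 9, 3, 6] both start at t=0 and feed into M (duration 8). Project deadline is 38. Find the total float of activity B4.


Forward pass: ES(B4) = sum of predecessors on chain B = 17
EF = ES + duration = 17 + 6 = 23
Backward pass: LF(M) = deadline = 38; LS(M) = 38 - 8 = 30
LF(B4) = LS(M) - sum(successors on chain B) = 30 - 0 = 30
LS = LF - duration = 30 - 6 = 24
Total float = LS - ES = 24 - 17 = 7

7


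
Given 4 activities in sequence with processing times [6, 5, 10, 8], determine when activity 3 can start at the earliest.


Activity 3 starts after activities 1 through 2 complete.
Predecessor durations: [6, 5]
ES = 6 + 5 = 11

11


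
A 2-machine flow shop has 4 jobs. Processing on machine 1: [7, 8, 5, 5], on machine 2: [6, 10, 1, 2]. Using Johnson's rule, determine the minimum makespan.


Apply Johnson's rule:
  Group 1 (a <= b): [(2, 8, 10)]
  Group 2 (a > b): [(1, 7, 6), (4, 5, 2), (3, 5, 1)]
Optimal job order: [2, 1, 4, 3]
Schedule:
  Job 2: M1 done at 8, M2 done at 18
  Job 1: M1 done at 15, M2 done at 24
  Job 4: M1 done at 20, M2 done at 26
  Job 3: M1 done at 25, M2 done at 27
Makespan = 27

27


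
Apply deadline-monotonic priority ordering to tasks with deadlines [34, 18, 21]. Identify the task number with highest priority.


Sort tasks by relative deadline (ascending):
  Task 2: deadline = 18
  Task 3: deadline = 21
  Task 1: deadline = 34
Priority order (highest first): [2, 3, 1]
Highest priority task = 2

2


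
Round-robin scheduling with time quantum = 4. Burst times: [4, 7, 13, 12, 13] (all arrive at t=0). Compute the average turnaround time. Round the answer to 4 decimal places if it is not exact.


Time quantum = 4
Execution trace:
  J1 runs 4 units, time = 4
  J2 runs 4 units, time = 8
  J3 runs 4 units, time = 12
  J4 runs 4 units, time = 16
  J5 runs 4 units, time = 20
  J2 runs 3 units, time = 23
  J3 runs 4 units, time = 27
  J4 runs 4 units, time = 31
  J5 runs 4 units, time = 35
  J3 runs 4 units, time = 39
  J4 runs 4 units, time = 43
  J5 runs 4 units, time = 47
  J3 runs 1 units, time = 48
  J5 runs 1 units, time = 49
Finish times: [4, 23, 48, 43, 49]
Average turnaround = 167/5 = 33.4

33.4


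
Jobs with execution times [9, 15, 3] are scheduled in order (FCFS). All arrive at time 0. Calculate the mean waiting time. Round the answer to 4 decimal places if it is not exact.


FCFS order (as given): [9, 15, 3]
Waiting times:
  Job 1: wait = 0
  Job 2: wait = 9
  Job 3: wait = 24
Sum of waiting times = 33
Average waiting time = 33/3 = 11.0

11.0


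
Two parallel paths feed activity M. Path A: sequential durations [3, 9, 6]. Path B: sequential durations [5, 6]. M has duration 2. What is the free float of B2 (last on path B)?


ES(B2) = sum of predecessors on chain B = 5
EF(B2) = ES + duration = 5 + 6 = 11
Successor of B2 is M. ES(M) = max(sum(A), sum(B)) = max(18, 11) = 18
Free float = ES(successor) - EF(current) = 18 - 11 = 7

7


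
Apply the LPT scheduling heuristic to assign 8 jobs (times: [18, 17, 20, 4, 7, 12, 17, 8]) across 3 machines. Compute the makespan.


Sort jobs in decreasing order (LPT): [20, 18, 17, 17, 12, 8, 7, 4]
Assign each job to the least loaded machine:
  Machine 1: jobs [20, 8, 7], load = 35
  Machine 2: jobs [18, 12, 4], load = 34
  Machine 3: jobs [17, 17], load = 34
Makespan = max load = 35

35


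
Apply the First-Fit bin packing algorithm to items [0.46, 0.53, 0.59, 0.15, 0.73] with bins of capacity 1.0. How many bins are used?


Place items sequentially using First-Fit:
  Item 0.46 -> new Bin 1
  Item 0.53 -> Bin 1 (now 0.99)
  Item 0.59 -> new Bin 2
  Item 0.15 -> Bin 2 (now 0.74)
  Item 0.73 -> new Bin 3
Total bins used = 3

3


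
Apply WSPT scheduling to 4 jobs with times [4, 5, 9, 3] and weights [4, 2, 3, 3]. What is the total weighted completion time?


Compute p/w ratios and sort ascending (WSPT): [(4, 4), (3, 3), (5, 2), (9, 3)]
Compute weighted completion times:
  Job (p=4,w=4): C=4, w*C=4*4=16
  Job (p=3,w=3): C=7, w*C=3*7=21
  Job (p=5,w=2): C=12, w*C=2*12=24
  Job (p=9,w=3): C=21, w*C=3*21=63
Total weighted completion time = 124

124


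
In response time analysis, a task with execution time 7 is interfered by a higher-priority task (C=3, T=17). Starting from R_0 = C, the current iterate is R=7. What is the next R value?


R_next = C + ceil(R_prev / T_hp) * C_hp
ceil(7 / 17) = ceil(0.4118) = 1
Interference = 1 * 3 = 3
R_next = 7 + 3 = 10

10


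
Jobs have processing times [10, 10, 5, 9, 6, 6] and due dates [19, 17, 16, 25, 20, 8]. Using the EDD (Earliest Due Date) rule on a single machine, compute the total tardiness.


Sort by due date (EDD order): [(6, 8), (5, 16), (10, 17), (10, 19), (6, 20), (9, 25)]
Compute completion times and tardiness:
  Job 1: p=6, d=8, C=6, tardiness=max(0,6-8)=0
  Job 2: p=5, d=16, C=11, tardiness=max(0,11-16)=0
  Job 3: p=10, d=17, C=21, tardiness=max(0,21-17)=4
  Job 4: p=10, d=19, C=31, tardiness=max(0,31-19)=12
  Job 5: p=6, d=20, C=37, tardiness=max(0,37-20)=17
  Job 6: p=9, d=25, C=46, tardiness=max(0,46-25)=21
Total tardiness = 54

54


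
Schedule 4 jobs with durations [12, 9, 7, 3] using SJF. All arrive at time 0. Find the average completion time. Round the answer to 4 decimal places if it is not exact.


SJF order (ascending): [3, 7, 9, 12]
Completion times:
  Job 1: burst=3, C=3
  Job 2: burst=7, C=10
  Job 3: burst=9, C=19
  Job 4: burst=12, C=31
Average completion = 63/4 = 15.75

15.75


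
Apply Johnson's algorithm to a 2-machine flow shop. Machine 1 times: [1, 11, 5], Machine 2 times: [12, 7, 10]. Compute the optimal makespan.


Apply Johnson's rule:
  Group 1 (a <= b): [(1, 1, 12), (3, 5, 10)]
  Group 2 (a > b): [(2, 11, 7)]
Optimal job order: [1, 3, 2]
Schedule:
  Job 1: M1 done at 1, M2 done at 13
  Job 3: M1 done at 6, M2 done at 23
  Job 2: M1 done at 17, M2 done at 30
Makespan = 30

30


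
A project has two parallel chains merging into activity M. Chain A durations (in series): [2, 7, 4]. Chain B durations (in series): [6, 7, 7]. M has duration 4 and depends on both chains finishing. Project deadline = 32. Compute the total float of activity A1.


Forward pass: ES(A1) = sum of predecessors on chain A = 0
EF = ES + duration = 0 + 2 = 2
Backward pass: LF(M) = deadline = 32; LS(M) = 32 - 4 = 28
LF(A1) = LS(M) - sum(successors on chain A) = 28 - 11 = 17
LS = LF - duration = 17 - 2 = 15
Total float = LS - ES = 15 - 0 = 15

15


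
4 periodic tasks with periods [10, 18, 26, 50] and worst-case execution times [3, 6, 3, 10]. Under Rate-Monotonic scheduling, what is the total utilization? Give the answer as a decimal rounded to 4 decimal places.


Compute individual utilizations (exact fractions):
  Task 1: C/T = 3/10 (approx. 0.3)
  Task 2: C/T = 6/18 = 1/3 (approx. 0.3333)
  Task 3: C/T = 3/26 (approx. 0.1154)
  Task 4: C/T = 10/50 = 1/5 (approx. 0.2)
Total utilization U = 3/10 + 1/3 + 3/26 + 1/5 = 37/39
Rounded to 4 decimal places: U = 0.9487
RM (Liu & Layland) bound for 4 tasks = 0.756828; compare with U = 37/39 (approx. 0.948718)
bound < U <= 1, so the RM sufficient condition is not met (inconclusive; an exact test such as response-time analysis is needed).

0.9487


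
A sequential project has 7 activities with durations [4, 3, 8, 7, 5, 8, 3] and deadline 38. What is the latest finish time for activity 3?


LF(activity 3) = deadline - sum of successor durations
Successors: activities 4 through 7 with durations [7, 5, 8, 3]
Sum of successor durations = 23
LF = 38 - 23 = 15

15


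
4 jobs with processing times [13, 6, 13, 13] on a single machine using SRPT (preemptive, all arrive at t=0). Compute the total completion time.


Since all jobs arrive at t=0, SRPT equals SPT ordering.
SPT order: [6, 13, 13, 13]
Completion times:
  Job 1: p=6, C=6
  Job 2: p=13, C=19
  Job 3: p=13, C=32
  Job 4: p=13, C=45
Total completion time = 6 + 19 + 32 + 45 = 102

102


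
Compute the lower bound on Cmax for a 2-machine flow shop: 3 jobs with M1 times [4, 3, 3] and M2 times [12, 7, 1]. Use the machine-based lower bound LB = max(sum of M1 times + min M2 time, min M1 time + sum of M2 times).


LB1 = sum(M1 times) + min(M2 times) = 10 + 1 = 11
LB2 = min(M1 times) + sum(M2 times) = 3 + 20 = 23
Lower bound = max(LB1, LB2) = max(11, 23) = 23

23


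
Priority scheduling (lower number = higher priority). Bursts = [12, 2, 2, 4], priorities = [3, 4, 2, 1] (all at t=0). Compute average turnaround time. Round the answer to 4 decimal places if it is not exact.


Sort by priority (ascending = highest first):
Order: [(1, 4), (2, 2), (3, 12), (4, 2)]
Completion times:
  Priority 1, burst=4, C=4
  Priority 2, burst=2, C=6
  Priority 3, burst=12, C=18
  Priority 4, burst=2, C=20
Average turnaround = 48/4 = 12.0

12.0


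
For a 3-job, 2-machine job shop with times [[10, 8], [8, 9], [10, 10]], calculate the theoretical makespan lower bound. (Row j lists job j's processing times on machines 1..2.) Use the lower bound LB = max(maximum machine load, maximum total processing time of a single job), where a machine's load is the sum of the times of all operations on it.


Machine loads:
  Machine 1: 10 + 8 + 10 = 28
  Machine 2: 8 + 9 + 10 = 27
Max machine load = 28
Job totals:
  Job 1: 18
  Job 2: 17
  Job 3: 20
Max job total = 20
Lower bound = max(28, 20) = 28

28


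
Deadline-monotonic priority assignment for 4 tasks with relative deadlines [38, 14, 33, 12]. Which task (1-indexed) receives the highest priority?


Sort tasks by relative deadline (ascending):
  Task 4: deadline = 12
  Task 2: deadline = 14
  Task 3: deadline = 33
  Task 1: deadline = 38
Priority order (highest first): [4, 2, 3, 1]
Highest priority task = 4

4


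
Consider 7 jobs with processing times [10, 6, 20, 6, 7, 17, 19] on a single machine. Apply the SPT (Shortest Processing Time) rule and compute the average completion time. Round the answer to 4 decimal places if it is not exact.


Sort jobs by processing time (SPT order): [6, 6, 7, 10, 17, 19, 20]
Compute completion times sequentially:
  Job 1: processing = 6, completes at 6
  Job 2: processing = 6, completes at 12
  Job 3: processing = 7, completes at 19
  Job 4: processing = 10, completes at 29
  Job 5: processing = 17, completes at 46
  Job 6: processing = 19, completes at 65
  Job 7: processing = 20, completes at 85
Sum of completion times = 262
Average completion time = 262/7 = 37.4286

37.4286


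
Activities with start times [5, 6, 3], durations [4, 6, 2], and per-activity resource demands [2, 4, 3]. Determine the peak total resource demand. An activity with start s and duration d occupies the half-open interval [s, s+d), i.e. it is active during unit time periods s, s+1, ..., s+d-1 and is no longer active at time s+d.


Each activity i is active on [start_i, start_i + duration_i).
Compute total resource usage per time slot:
  t=0: active resources = [], total = 0
  t=1: active resources = [], total = 0
  t=2: active resources = [], total = 0
  t=3: active resources = [3], total = 3
  t=4: active resources = [3], total = 3
  t=5: active resources = [2], total = 2
  t=6: active resources = [2, 4], total = 6
  t=7: active resources = [2, 4], total = 6
  t=8: active resources = [2, 4], total = 6
  t=9: active resources = [4], total = 4
  t=10: active resources = [4], total = 4
  t=11: active resources = [4], total = 4
Peak resource demand = 6

6


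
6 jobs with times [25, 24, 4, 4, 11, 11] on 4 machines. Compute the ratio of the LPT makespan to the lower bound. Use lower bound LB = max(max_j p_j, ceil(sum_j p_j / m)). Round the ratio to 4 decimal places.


LPT order: [25, 24, 11, 11, 4, 4]
Machine loads after assignment: [25, 24, 15, 15]
LPT makespan = 25
Lower bound = max(max_job, ceil(total/4)) = max(25, 20) = 25
Ratio = 25 / 25 = 1.0

1.0


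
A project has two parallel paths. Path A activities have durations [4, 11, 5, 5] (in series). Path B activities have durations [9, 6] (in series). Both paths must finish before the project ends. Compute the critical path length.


Path A total = 4 + 11 + 5 + 5 = 25
Path B total = 9 + 6 = 15
Critical path = longest path = max(25, 15) = 25

25


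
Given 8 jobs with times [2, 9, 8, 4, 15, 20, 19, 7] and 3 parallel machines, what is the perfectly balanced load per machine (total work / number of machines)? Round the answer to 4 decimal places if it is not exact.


Total processing time = 2 + 9 + 8 + 4 + 15 + 20 + 19 + 7 = 84
Number of machines = 3
Ideal balanced load = 84 / 3 = 28.0

28.0


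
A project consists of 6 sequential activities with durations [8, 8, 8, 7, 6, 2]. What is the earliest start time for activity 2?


Activity 2 starts after activities 1 through 1 complete.
Predecessor durations: [8]
ES = 8 = 8

8


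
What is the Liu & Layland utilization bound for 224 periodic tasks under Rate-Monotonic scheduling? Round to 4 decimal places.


Compute 2^(1/224) = 1.0030991997
Subtract 1: 1.0030991997 - 1 = 0.0030991997
Multiply by n: 224 * 0.0030991997 = 0.6942207328
Round to 4 dp: 0.6942

0.6942


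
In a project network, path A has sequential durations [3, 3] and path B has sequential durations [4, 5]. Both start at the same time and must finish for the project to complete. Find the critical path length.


Path A total = 3 + 3 = 6
Path B total = 4 + 5 = 9
Critical path = longest path = max(6, 9) = 9

9


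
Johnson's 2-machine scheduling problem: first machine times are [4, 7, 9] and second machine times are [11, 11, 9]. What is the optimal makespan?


Apply Johnson's rule:
  Group 1 (a <= b): [(1, 4, 11), (2, 7, 11), (3, 9, 9)]
  Group 2 (a > b): []
Optimal job order: [1, 2, 3]
Schedule:
  Job 1: M1 done at 4, M2 done at 15
  Job 2: M1 done at 11, M2 done at 26
  Job 3: M1 done at 20, M2 done at 35
Makespan = 35

35


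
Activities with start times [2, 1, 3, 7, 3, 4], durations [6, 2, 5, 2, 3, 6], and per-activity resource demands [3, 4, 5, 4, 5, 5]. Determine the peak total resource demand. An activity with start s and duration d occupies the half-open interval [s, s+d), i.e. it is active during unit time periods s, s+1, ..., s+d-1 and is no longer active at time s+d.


Each activity i is active on [start_i, start_i + duration_i).
Compute total resource usage per time slot:
  t=0: active resources = [], total = 0
  t=1: active resources = [4], total = 4
  t=2: active resources = [3, 4], total = 7
  t=3: active resources = [3, 5, 5], total = 13
  t=4: active resources = [3, 5, 5, 5], total = 18
  t=5: active resources = [3, 5, 5, 5], total = 18
  t=6: active resources = [3, 5, 5], total = 13
  t=7: active resources = [3, 5, 4, 5], total = 17
  t=8: active resources = [4, 5], total = 9
  t=9: active resources = [5], total = 5
Peak resource demand = 18

18


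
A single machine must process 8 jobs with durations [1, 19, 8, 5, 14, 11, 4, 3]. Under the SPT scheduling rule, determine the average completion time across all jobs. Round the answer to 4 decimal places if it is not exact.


Sort jobs by processing time (SPT order): [1, 3, 4, 5, 8, 11, 14, 19]
Compute completion times sequentially:
  Job 1: processing = 1, completes at 1
  Job 2: processing = 3, completes at 4
  Job 3: processing = 4, completes at 8
  Job 4: processing = 5, completes at 13
  Job 5: processing = 8, completes at 21
  Job 6: processing = 11, completes at 32
  Job 7: processing = 14, completes at 46
  Job 8: processing = 19, completes at 65
Sum of completion times = 190
Average completion time = 190/8 = 23.75

23.75


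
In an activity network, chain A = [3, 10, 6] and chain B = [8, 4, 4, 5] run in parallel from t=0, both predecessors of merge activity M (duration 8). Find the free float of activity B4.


ES(B4) = sum of predecessors on chain B = 16
EF(B4) = ES + duration = 16 + 5 = 21
Successor of B4 is M. ES(M) = max(sum(A), sum(B)) = max(19, 21) = 21
Free float = ES(successor) - EF(current) = 21 - 21 = 0

0


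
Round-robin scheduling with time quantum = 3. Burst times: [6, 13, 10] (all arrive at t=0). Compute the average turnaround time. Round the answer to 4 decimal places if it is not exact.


Time quantum = 3
Execution trace:
  J1 runs 3 units, time = 3
  J2 runs 3 units, time = 6
  J3 runs 3 units, time = 9
  J1 runs 3 units, time = 12
  J2 runs 3 units, time = 15
  J3 runs 3 units, time = 18
  J2 runs 3 units, time = 21
  J3 runs 3 units, time = 24
  J2 runs 3 units, time = 27
  J3 runs 1 units, time = 28
  J2 runs 1 units, time = 29
Finish times: [12, 29, 28]
Average turnaround = 69/3 = 23.0

23.0


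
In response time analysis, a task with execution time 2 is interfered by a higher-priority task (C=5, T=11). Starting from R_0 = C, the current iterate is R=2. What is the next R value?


R_next = C + ceil(R_prev / T_hp) * C_hp
ceil(2 / 11) = ceil(0.1818) = 1
Interference = 1 * 5 = 5
R_next = 2 + 5 = 7

7


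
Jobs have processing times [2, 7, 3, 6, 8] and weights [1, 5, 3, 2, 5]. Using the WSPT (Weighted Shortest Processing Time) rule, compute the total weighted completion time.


Compute p/w ratios and sort ascending (WSPT): [(3, 3), (7, 5), (8, 5), (2, 1), (6, 2)]
Compute weighted completion times:
  Job (p=3,w=3): C=3, w*C=3*3=9
  Job (p=7,w=5): C=10, w*C=5*10=50
  Job (p=8,w=5): C=18, w*C=5*18=90
  Job (p=2,w=1): C=20, w*C=1*20=20
  Job (p=6,w=2): C=26, w*C=2*26=52
Total weighted completion time = 221

221


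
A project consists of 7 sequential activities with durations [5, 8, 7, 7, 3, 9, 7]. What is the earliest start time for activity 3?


Activity 3 starts after activities 1 through 2 complete.
Predecessor durations: [5, 8]
ES = 5 + 8 = 13

13


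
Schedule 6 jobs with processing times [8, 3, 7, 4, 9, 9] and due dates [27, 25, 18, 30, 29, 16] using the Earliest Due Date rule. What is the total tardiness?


Sort by due date (EDD order): [(9, 16), (7, 18), (3, 25), (8, 27), (9, 29), (4, 30)]
Compute completion times and tardiness:
  Job 1: p=9, d=16, C=9, tardiness=max(0,9-16)=0
  Job 2: p=7, d=18, C=16, tardiness=max(0,16-18)=0
  Job 3: p=3, d=25, C=19, tardiness=max(0,19-25)=0
  Job 4: p=8, d=27, C=27, tardiness=max(0,27-27)=0
  Job 5: p=9, d=29, C=36, tardiness=max(0,36-29)=7
  Job 6: p=4, d=30, C=40, tardiness=max(0,40-30)=10
Total tardiness = 17

17


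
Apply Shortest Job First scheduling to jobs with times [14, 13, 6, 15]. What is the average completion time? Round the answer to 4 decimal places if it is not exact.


SJF order (ascending): [6, 13, 14, 15]
Completion times:
  Job 1: burst=6, C=6
  Job 2: burst=13, C=19
  Job 3: burst=14, C=33
  Job 4: burst=15, C=48
Average completion = 106/4 = 26.5

26.5


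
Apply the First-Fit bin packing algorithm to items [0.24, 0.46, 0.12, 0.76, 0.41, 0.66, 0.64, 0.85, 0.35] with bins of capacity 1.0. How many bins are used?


Place items sequentially using First-Fit:
  Item 0.24 -> new Bin 1
  Item 0.46 -> Bin 1 (now 0.7)
  Item 0.12 -> Bin 1 (now 0.82)
  Item 0.76 -> new Bin 2
  Item 0.41 -> new Bin 3
  Item 0.66 -> new Bin 4
  Item 0.64 -> new Bin 5
  Item 0.85 -> new Bin 6
  Item 0.35 -> Bin 3 (now 0.76)
Total bins used = 6

6


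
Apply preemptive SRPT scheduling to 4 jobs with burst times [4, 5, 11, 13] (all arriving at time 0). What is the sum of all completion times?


Since all jobs arrive at t=0, SRPT equals SPT ordering.
SPT order: [4, 5, 11, 13]
Completion times:
  Job 1: p=4, C=4
  Job 2: p=5, C=9
  Job 3: p=11, C=20
  Job 4: p=13, C=33
Total completion time = 4 + 9 + 20 + 33 = 66

66


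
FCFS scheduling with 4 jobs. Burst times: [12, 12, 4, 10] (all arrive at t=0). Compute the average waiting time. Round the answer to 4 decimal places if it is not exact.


FCFS order (as given): [12, 12, 4, 10]
Waiting times:
  Job 1: wait = 0
  Job 2: wait = 12
  Job 3: wait = 24
  Job 4: wait = 28
Sum of waiting times = 64
Average waiting time = 64/4 = 16.0

16.0


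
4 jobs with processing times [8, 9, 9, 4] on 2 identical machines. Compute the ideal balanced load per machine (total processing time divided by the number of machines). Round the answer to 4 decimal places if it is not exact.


Total processing time = 8 + 9 + 9 + 4 = 30
Number of machines = 2
Ideal balanced load = 30 / 2 = 15.0

15.0


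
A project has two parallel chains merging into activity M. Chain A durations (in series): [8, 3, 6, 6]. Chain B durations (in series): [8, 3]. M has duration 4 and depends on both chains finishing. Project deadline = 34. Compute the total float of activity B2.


Forward pass: ES(B2) = sum of predecessors on chain B = 8
EF = ES + duration = 8 + 3 = 11
Backward pass: LF(M) = deadline = 34; LS(M) = 34 - 4 = 30
LF(B2) = LS(M) - sum(successors on chain B) = 30 - 0 = 30
LS = LF - duration = 30 - 3 = 27
Total float = LS - ES = 27 - 8 = 19

19


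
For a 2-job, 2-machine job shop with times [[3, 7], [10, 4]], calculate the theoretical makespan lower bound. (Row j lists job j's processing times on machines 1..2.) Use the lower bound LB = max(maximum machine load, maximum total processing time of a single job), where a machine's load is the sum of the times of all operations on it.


Machine loads:
  Machine 1: 3 + 10 = 13
  Machine 2: 7 + 4 = 11
Max machine load = 13
Job totals:
  Job 1: 10
  Job 2: 14
Max job total = 14
Lower bound = max(13, 14) = 14

14


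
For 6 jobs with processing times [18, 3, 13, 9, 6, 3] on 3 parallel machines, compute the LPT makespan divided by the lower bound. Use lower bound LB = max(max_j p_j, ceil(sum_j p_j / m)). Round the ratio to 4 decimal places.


LPT order: [18, 13, 9, 6, 3, 3]
Machine loads after assignment: [18, 16, 18]
LPT makespan = 18
Lower bound = max(max_job, ceil(total/3)) = max(18, 18) = 18
Ratio = 18 / 18 = 1.0

1.0


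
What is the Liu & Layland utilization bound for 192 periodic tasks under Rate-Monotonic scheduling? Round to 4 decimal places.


Compute 2^(1/192) = 1.0036166660
Subtract 1: 1.0036166660 - 1 = 0.0036166660
Multiply by n: 192 * 0.0036166660 = 0.6943998720
Round to 4 dp: 0.6944

0.6944


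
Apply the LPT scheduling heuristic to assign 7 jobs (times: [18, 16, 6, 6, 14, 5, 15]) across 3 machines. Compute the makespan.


Sort jobs in decreasing order (LPT): [18, 16, 15, 14, 6, 6, 5]
Assign each job to the least loaded machine:
  Machine 1: jobs [18, 6], load = 24
  Machine 2: jobs [16, 6, 5], load = 27
  Machine 3: jobs [15, 14], load = 29
Makespan = max load = 29

29


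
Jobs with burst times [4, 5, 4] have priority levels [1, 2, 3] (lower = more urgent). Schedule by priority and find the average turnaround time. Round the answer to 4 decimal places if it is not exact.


Sort by priority (ascending = highest first):
Order: [(1, 4), (2, 5), (3, 4)]
Completion times:
  Priority 1, burst=4, C=4
  Priority 2, burst=5, C=9
  Priority 3, burst=4, C=13
Average turnaround = 26/3 = 8.6667

8.6667


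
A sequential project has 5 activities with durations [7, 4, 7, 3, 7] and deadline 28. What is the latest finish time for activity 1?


LF(activity 1) = deadline - sum of successor durations
Successors: activities 2 through 5 with durations [4, 7, 3, 7]
Sum of successor durations = 21
LF = 28 - 21 = 7

7


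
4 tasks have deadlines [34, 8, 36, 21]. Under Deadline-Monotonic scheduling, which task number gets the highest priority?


Sort tasks by relative deadline (ascending):
  Task 2: deadline = 8
  Task 4: deadline = 21
  Task 1: deadline = 34
  Task 3: deadline = 36
Priority order (highest first): [2, 4, 1, 3]
Highest priority task = 2

2


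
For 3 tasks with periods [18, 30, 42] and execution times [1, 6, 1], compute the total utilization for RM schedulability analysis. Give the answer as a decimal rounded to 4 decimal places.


Compute individual utilizations (exact fractions):
  Task 1: C/T = 1/18 (approx. 0.0556)
  Task 2: C/T = 6/30 = 1/5 (approx. 0.2)
  Task 3: C/T = 1/42 (approx. 0.0238)
Total utilization U = 1/18 + 1/5 + 1/42 = 88/315
Rounded to 4 decimal places: U = 0.2794
RM (Liu & Layland) bound for 3 tasks = 0.779763; compare with U = 88/315 (approx. 0.279365)
U <= bound, so schedulable by RM sufficient condition.

0.2794


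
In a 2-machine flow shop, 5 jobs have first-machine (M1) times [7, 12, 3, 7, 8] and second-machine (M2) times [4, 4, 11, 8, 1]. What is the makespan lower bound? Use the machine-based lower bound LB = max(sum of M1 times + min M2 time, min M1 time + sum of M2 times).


LB1 = sum(M1 times) + min(M2 times) = 37 + 1 = 38
LB2 = min(M1 times) + sum(M2 times) = 3 + 28 = 31
Lower bound = max(LB1, LB2) = max(38, 31) = 38

38


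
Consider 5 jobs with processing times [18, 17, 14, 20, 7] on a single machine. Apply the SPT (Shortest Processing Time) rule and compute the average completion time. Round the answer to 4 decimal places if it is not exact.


Sort jobs by processing time (SPT order): [7, 14, 17, 18, 20]
Compute completion times sequentially:
  Job 1: processing = 7, completes at 7
  Job 2: processing = 14, completes at 21
  Job 3: processing = 17, completes at 38
  Job 4: processing = 18, completes at 56
  Job 5: processing = 20, completes at 76
Sum of completion times = 198
Average completion time = 198/5 = 39.6

39.6


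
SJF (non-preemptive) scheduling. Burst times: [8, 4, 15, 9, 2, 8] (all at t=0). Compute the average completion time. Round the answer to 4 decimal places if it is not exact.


SJF order (ascending): [2, 4, 8, 8, 9, 15]
Completion times:
  Job 1: burst=2, C=2
  Job 2: burst=4, C=6
  Job 3: burst=8, C=14
  Job 4: burst=8, C=22
  Job 5: burst=9, C=31
  Job 6: burst=15, C=46
Average completion = 121/6 = 20.1667

20.1667


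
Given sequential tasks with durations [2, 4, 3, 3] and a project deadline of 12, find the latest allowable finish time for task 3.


LF(activity 3) = deadline - sum of successor durations
Successors: activities 4 through 4 with durations [3]
Sum of successor durations = 3
LF = 12 - 3 = 9

9


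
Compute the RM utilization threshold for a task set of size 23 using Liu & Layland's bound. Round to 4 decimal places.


Compute 2^(1/23) = 1.0305955448
Subtract 1: 1.0305955448 - 1 = 0.0305955448
Multiply by n: 23 * 0.0305955448 = 0.7036975304
Round to 4 dp: 0.7037

0.7037


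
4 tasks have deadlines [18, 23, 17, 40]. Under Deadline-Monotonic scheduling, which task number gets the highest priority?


Sort tasks by relative deadline (ascending):
  Task 3: deadline = 17
  Task 1: deadline = 18
  Task 2: deadline = 23
  Task 4: deadline = 40
Priority order (highest first): [3, 1, 2, 4]
Highest priority task = 3

3


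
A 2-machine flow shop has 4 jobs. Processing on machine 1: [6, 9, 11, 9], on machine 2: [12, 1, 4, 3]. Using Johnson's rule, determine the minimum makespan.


Apply Johnson's rule:
  Group 1 (a <= b): [(1, 6, 12)]
  Group 2 (a > b): [(3, 11, 4), (4, 9, 3), (2, 9, 1)]
Optimal job order: [1, 3, 4, 2]
Schedule:
  Job 1: M1 done at 6, M2 done at 18
  Job 3: M1 done at 17, M2 done at 22
  Job 4: M1 done at 26, M2 done at 29
  Job 2: M1 done at 35, M2 done at 36
Makespan = 36

36


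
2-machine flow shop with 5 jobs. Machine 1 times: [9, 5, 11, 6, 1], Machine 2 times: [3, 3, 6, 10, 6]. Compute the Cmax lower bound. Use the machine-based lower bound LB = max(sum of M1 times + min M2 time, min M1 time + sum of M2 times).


LB1 = sum(M1 times) + min(M2 times) = 32 + 3 = 35
LB2 = min(M1 times) + sum(M2 times) = 1 + 28 = 29
Lower bound = max(LB1, LB2) = max(35, 29) = 35

35


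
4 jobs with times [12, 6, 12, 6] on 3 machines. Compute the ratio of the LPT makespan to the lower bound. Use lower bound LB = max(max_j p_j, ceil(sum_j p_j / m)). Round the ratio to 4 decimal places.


LPT order: [12, 12, 6, 6]
Machine loads after assignment: [12, 12, 12]
LPT makespan = 12
Lower bound = max(max_job, ceil(total/3)) = max(12, 12) = 12
Ratio = 12 / 12 = 1.0

1.0


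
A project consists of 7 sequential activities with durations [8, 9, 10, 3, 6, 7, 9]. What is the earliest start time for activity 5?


Activity 5 starts after activities 1 through 4 complete.
Predecessor durations: [8, 9, 10, 3]
ES = 8 + 9 + 10 + 3 = 30

30


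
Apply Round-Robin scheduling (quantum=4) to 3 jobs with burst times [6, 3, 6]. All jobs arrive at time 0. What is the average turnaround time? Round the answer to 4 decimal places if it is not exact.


Time quantum = 4
Execution trace:
  J1 runs 4 units, time = 4
  J2 runs 3 units, time = 7
  J3 runs 4 units, time = 11
  J1 runs 2 units, time = 13
  J3 runs 2 units, time = 15
Finish times: [13, 7, 15]
Average turnaround = 35/3 = 11.6667

11.6667


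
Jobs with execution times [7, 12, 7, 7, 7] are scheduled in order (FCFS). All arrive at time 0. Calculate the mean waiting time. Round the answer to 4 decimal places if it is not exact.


FCFS order (as given): [7, 12, 7, 7, 7]
Waiting times:
  Job 1: wait = 0
  Job 2: wait = 7
  Job 3: wait = 19
  Job 4: wait = 26
  Job 5: wait = 33
Sum of waiting times = 85
Average waiting time = 85/5 = 17.0

17.0


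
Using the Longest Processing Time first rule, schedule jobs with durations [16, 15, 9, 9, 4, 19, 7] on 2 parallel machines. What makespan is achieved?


Sort jobs in decreasing order (LPT): [19, 16, 15, 9, 9, 7, 4]
Assign each job to the least loaded machine:
  Machine 1: jobs [19, 9, 9, 4], load = 41
  Machine 2: jobs [16, 15, 7], load = 38
Makespan = max load = 41

41


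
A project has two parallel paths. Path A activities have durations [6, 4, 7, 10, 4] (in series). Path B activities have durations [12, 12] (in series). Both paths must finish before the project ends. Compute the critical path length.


Path A total = 6 + 4 + 7 + 10 + 4 = 31
Path B total = 12 + 12 = 24
Critical path = longest path = max(31, 24) = 31

31


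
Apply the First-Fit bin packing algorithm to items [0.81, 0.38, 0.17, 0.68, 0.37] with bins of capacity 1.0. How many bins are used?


Place items sequentially using First-Fit:
  Item 0.81 -> new Bin 1
  Item 0.38 -> new Bin 2
  Item 0.17 -> Bin 1 (now 0.98)
  Item 0.68 -> new Bin 3
  Item 0.37 -> Bin 2 (now 0.75)
Total bins used = 3

3


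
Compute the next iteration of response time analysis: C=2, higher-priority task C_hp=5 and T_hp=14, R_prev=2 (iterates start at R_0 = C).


R_next = C + ceil(R_prev / T_hp) * C_hp
ceil(2 / 14) = ceil(0.1429) = 1
Interference = 1 * 5 = 5
R_next = 2 + 5 = 7

7
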